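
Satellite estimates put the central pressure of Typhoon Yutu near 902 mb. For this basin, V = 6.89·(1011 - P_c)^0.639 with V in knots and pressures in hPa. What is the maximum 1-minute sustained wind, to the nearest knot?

138 kt

ΔP = 1011 − 902 = 109 mb.
109^0.639 ≈ 20.041.
V ≈ 6.89 × 20.041 ≈ 138.1 kt.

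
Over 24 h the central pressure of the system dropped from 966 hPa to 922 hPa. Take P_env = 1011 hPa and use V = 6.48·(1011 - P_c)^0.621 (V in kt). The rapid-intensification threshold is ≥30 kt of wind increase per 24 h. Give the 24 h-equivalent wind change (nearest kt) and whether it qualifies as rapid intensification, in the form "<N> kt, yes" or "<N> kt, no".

36 kt, yes

V₁: ΔP = 45, V ≈ 6.48 × 45^0.621 ≈ 68.90 kt.
V₂: ΔP = 89, V ≈ 6.48 × 89^0.621 ≈ 105.23 kt.
ΔV over 24 h = 36.33 kt → 24 h equivalent = 36.33 × 24/24 ≈ 36.33 kt.
36 kt ≥ 30 kt ⇒ rapid intensification.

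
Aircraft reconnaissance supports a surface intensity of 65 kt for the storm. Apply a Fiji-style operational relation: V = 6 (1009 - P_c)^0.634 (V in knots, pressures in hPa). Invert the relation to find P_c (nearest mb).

ΔP = (V / 6)^(1/0.634) = (65/6)^1.577.
65/6 = 10.833; 10.833^1.577 ≈ 42.87 mb.
P_c = 1009 − 42.87 = 966.13 ≈ 966 mb.

966 mb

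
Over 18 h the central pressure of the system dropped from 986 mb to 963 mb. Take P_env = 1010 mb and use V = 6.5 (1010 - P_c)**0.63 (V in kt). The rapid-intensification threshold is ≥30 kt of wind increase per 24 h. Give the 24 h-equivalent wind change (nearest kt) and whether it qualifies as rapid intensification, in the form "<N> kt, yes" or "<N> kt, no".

34 kt, yes

V₁: ΔP = 24, V ≈ 6.5 × 24^0.63 ≈ 48.13 kt.
V₂: ΔP = 47, V ≈ 6.5 × 47^0.63 ≈ 73.51 kt.
ΔV over 18 h = 25.38 kt → 24 h equivalent = 25.38 × 24/18 ≈ 33.84 kt.
34 kt ≥ 30 kt ⇒ rapid intensification.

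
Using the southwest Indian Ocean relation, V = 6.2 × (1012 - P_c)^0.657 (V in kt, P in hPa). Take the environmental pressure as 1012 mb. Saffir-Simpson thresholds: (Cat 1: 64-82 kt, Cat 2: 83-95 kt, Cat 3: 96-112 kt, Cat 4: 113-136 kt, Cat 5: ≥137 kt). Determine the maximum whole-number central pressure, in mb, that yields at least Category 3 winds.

Category 3 begins at V = 96 kt.
Required ΔP = (96/6.2)^(1/0.657) = 15.484^1.522 ≈ 64.73 mb.
P_c ≤ 1012 − 64.73 = 947.27, so the highest integer P_c is 947 mb.

947 mb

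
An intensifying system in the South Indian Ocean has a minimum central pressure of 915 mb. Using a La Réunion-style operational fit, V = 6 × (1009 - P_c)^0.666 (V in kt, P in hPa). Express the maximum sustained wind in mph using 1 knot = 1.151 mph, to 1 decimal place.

ΔP = 1009 − 915 = 94 mb.
V ≈ 6 × 94^0.666 = 6 × 20.611 ≈ 123.667 kt.
123.667 × 1.151 ≈ 142.34 mph → 142.3 mph.

142.3 mph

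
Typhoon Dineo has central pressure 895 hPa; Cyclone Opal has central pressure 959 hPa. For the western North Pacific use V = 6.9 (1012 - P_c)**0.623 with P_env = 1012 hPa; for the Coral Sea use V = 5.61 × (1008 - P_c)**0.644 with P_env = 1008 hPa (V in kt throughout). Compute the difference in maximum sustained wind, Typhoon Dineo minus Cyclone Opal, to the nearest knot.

Typhoon Dineo: ΔP = 117; V ≈ 6.9 × 117^0.623 ≈ 134.07 kt.
Cyclone Opal: ΔP = 49; V ≈ 5.61 × 49^0.644 ≈ 68.78 kt.
Difference ≈ 134.07 − 68.78 = 65.29 → 65 kt.

65 kt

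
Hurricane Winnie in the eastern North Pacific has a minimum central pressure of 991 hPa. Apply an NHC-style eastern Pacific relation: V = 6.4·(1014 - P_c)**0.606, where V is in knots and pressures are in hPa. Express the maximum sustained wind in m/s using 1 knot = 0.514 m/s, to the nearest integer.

22 m/s

ΔP = 1014 − 991 = 23 hPa.
V ≈ 6.4 × 23^0.606 = 6.4 × 6.687 ≈ 42.794 kt.
42.794 × 0.514 ≈ 22.00 m/s → 22 m/s.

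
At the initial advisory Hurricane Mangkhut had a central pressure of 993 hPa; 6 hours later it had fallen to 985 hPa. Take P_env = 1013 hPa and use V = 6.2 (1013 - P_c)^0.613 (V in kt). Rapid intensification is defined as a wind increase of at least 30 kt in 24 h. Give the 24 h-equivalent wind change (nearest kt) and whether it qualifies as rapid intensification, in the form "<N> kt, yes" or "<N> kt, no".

V₁: ΔP = 20, V ≈ 6.2 × 20^0.613 ≈ 38.90 kt.
V₂: ΔP = 28, V ≈ 6.2 × 28^0.613 ≈ 47.81 kt.
ΔV over 6 h = 8.91 kt → 24 h equivalent = 8.91 × 24/6 ≈ 35.64 kt.
36 kt ≥ 30 kt ⇒ rapid intensification.

36 kt, yes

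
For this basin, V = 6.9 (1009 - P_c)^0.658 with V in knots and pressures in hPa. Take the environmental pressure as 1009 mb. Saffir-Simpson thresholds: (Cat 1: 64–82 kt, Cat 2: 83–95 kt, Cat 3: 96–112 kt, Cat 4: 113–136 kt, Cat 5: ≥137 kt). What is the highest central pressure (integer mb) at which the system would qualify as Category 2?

Category 2 begins at V = 83 kt.
Required ΔP = (83/6.9)^(1/0.658) = 12.029^1.520 ≈ 43.82 mb.
P_c ≤ 1009 − 43.82 = 965.18, so the highest integer P_c is 965 mb.

965 mb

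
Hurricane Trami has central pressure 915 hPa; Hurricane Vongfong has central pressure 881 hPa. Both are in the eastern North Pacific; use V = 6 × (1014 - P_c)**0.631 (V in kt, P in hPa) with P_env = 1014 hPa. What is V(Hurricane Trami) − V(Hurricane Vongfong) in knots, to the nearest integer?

Hurricane Trami: ΔP = 99; V ≈ 6 × 99^0.631 ≈ 108.99 kt.
Hurricane Vongfong: ΔP = 133; V ≈ 6 × 133^0.631 ≈ 131.31 kt.
Difference ≈ 108.99 − 131.31 = -22.32 → -22 kt.

-22 kt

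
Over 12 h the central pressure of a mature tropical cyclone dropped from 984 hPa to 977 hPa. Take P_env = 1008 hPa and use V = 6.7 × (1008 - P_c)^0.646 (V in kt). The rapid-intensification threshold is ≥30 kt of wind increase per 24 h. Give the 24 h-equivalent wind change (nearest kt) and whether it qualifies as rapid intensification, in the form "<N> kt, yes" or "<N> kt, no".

V₁: ΔP = 24, V ≈ 6.7 × 24^0.646 ≈ 52.20 kt.
V₂: ΔP = 31, V ≈ 6.7 × 31^0.646 ≈ 61.59 kt.
ΔV over 12 h = 9.39 kt → 24 h equivalent = 9.39 × 24/12 ≈ 18.78 kt.
19 kt < 30 kt ⇒ not rapid intensification.

19 kt, no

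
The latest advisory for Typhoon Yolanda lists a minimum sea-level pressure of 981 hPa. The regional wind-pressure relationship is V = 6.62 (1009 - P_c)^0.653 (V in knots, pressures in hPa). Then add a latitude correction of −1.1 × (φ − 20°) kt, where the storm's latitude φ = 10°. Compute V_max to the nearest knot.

ΔP = 1009 − 981 = 28 hPa.
28^0.653 ≈ 8.810.
V ≈ 6.62 × 8.810 ≈ 58.3 kt.
Latitude correction: −1.1 × (10 − 20) = 11 kt.
Corrected V ≈ 69.3 kt → 69 kt.

69 kt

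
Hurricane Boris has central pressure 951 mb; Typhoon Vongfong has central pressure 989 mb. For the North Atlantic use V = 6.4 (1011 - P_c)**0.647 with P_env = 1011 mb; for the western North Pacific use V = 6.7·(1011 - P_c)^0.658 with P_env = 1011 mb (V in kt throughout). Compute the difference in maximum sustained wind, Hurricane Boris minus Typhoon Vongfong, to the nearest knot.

39 kt

Hurricane Boris: ΔP = 60; V ≈ 6.4 × 60^0.647 ≈ 90.50 kt.
Typhoon Vongfong: ΔP = 22; V ≈ 6.7 × 22^0.658 ≈ 51.21 kt.
Difference ≈ 90.50 − 51.21 = 39.29 → 39 kt.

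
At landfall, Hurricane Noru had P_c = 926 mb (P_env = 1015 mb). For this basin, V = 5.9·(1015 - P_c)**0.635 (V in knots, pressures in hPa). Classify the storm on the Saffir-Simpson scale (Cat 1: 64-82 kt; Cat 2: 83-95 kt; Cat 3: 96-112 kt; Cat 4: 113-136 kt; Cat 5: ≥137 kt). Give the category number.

3

ΔP = 1015 − 926 = 89 mb.
V ≈ 5.9 × 89^0.635 = 5.9 × 17.29 ≈ 102 kt.
102 kt falls in the Category 3 band.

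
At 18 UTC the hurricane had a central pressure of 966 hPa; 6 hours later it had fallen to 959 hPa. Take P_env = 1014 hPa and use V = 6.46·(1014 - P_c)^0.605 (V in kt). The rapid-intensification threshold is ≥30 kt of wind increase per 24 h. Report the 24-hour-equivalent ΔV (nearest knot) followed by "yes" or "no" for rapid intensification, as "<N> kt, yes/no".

V₁: ΔP = 48, V ≈ 6.46 × 48^0.605 ≈ 67.20 kt.
V₂: ΔP = 55, V ≈ 6.46 × 55^0.605 ≈ 72.97 kt.
ΔV over 6 h = 5.77 kt → 24 h equivalent = 5.77 × 24/6 ≈ 23.08 kt.
23 kt < 30 kt ⇒ not rapid intensification.

23 kt, no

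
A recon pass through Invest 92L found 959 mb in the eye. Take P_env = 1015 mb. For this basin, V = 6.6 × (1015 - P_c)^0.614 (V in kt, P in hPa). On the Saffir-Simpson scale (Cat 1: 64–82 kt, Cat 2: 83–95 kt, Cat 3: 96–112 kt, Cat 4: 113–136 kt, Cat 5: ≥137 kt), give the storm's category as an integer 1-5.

1

ΔP = 1015 − 959 = 56 mb.
V ≈ 6.6 × 56^0.614 = 6.6 × 11.84 ≈ 78 kt.
78 kt falls in the Category 1 band.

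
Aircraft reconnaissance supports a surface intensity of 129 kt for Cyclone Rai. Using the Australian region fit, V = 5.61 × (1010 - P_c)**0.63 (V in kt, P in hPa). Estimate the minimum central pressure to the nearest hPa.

865 hPa

ΔP = (V / 5.61)^(1/0.63) = (129/5.61)^1.587.
129/5.61 = 22.995; 22.995^1.587 ≈ 144.98 hPa.
P_c = 1010 − 144.98 = 865.02 ≈ 865 hPa.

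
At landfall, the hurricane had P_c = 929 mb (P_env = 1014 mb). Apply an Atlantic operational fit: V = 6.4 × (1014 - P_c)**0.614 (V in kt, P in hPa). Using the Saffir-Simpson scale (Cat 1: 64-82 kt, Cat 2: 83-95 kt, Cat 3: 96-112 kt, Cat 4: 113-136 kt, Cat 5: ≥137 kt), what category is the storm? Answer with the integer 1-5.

3

ΔP = 1014 − 929 = 85 mb.
V ≈ 6.4 × 85^0.614 = 6.4 × 15.30 ≈ 98 kt.
98 kt falls in the Category 3 band.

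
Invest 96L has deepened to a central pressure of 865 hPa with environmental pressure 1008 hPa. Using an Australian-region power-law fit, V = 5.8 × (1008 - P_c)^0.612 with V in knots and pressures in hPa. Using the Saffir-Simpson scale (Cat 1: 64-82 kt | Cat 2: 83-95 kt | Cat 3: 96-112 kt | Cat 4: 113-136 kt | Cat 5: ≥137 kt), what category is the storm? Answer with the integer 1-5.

ΔP = 1008 − 865 = 143 hPa.
V ≈ 5.8 × 143^0.612 = 5.8 × 20.85 ≈ 121 kt.
121 kt falls in the Category 4 band.

4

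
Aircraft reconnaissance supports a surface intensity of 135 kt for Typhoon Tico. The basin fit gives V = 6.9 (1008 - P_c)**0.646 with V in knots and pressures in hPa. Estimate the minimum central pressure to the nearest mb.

908 mb

ΔP = (V / 6.9)^(1/0.646) = (135/6.9)^1.548.
135/6.9 = 19.565; 19.565^1.548 ≈ 99.82 mb.
P_c = 1008 − 99.82 = 908.18 ≈ 908 mb.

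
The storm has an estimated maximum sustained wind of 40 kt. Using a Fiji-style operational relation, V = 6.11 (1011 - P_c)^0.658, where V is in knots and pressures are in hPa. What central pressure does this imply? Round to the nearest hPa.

994 hPa

ΔP = (V / 6.11)^(1/0.658) = (40/6.11)^1.520.
40/6.11 = 6.547; 6.547^1.520 ≈ 17.38 hPa.
P_c = 1011 − 17.38 = 993.62 ≈ 994 hPa.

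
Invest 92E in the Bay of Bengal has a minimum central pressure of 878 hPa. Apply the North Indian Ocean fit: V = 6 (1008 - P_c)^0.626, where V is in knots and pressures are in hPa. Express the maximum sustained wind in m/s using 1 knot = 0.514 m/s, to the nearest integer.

65 m/s

ΔP = 1008 − 878 = 130 hPa.
V ≈ 6 × 130^0.626 = 6 × 21.054 ≈ 126.322 kt.
126.322 × 0.514 ≈ 64.93 m/s → 65 m/s.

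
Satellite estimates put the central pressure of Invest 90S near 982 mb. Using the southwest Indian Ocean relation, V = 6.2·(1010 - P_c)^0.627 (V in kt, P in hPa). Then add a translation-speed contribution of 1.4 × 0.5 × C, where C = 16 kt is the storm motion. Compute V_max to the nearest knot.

ΔP = 1010 − 982 = 28 mb.
28^0.627 ≈ 8.079.
V ≈ 6.2 × 8.079 ≈ 50.1 kt.
Translation term: 1.4 × 0.5 × 16 = 11.2 kt.
Corrected V ≈ 61.3 kt → 61 kt.

61 kt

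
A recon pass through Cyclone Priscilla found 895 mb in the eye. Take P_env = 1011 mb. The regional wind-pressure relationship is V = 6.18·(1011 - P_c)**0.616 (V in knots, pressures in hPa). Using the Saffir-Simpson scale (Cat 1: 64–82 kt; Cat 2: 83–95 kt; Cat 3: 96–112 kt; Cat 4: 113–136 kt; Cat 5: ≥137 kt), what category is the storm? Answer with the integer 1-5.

4

ΔP = 1011 − 895 = 116 mb.
V ≈ 6.18 × 116^0.616 = 6.18 × 18.69 ≈ 116 kt.
116 kt falls in the Category 4 band.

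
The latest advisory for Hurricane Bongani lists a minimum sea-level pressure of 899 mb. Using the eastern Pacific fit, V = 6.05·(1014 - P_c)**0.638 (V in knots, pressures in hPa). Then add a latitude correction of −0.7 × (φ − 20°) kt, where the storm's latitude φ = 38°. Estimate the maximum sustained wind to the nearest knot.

ΔP = 1014 − 899 = 115 mb.
115^0.638 ≈ 20.641.
V ≈ 6.05 × 20.641 ≈ 124.9 kt.
Latitude correction: −0.7 × (38 − 20) = -12.6 kt.
Corrected V ≈ 112.3 kt → 112 kt.

112 kt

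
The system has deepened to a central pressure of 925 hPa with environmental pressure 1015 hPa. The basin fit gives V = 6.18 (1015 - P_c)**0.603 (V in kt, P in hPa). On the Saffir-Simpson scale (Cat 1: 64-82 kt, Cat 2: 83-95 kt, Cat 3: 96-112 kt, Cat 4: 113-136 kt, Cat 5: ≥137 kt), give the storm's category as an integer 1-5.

2

ΔP = 1015 − 925 = 90 hPa.
V ≈ 6.18 × 90^0.603 = 6.18 × 15.08 ≈ 93 kt.
93 kt falls in the Category 2 band.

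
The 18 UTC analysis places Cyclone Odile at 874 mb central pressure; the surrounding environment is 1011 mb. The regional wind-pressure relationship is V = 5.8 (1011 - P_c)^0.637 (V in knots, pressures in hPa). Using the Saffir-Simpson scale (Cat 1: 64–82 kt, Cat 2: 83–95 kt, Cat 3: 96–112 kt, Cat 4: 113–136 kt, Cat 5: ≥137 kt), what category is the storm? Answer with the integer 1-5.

4

ΔP = 1011 − 874 = 137 mb.
V ≈ 5.8 × 137^0.637 = 5.8 × 22.97 ≈ 133 kt.
133 kt falls in the Category 4 band.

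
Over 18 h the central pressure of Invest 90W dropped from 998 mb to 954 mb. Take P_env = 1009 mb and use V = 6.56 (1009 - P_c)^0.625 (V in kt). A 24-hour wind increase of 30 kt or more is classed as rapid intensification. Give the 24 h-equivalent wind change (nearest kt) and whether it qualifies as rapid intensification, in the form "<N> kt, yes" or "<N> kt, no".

68 kt, yes

V₁: ΔP = 11, V ≈ 6.56 × 11^0.625 ≈ 29.36 kt.
V₂: ΔP = 55, V ≈ 6.56 × 55^0.625 ≈ 80.28 kt.
ΔV over 18 h = 50.92 kt → 24 h equivalent = 50.92 × 24/18 ≈ 67.89 kt.
68 kt ≥ 30 kt ⇒ rapid intensification.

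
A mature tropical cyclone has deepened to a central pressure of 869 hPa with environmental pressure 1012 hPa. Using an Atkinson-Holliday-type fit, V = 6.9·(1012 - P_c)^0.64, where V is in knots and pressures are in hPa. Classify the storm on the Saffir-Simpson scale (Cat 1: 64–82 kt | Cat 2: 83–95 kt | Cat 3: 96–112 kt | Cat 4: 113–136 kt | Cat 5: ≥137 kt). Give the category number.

5

ΔP = 1012 − 869 = 143 hPa.
V ≈ 6.9 × 143^0.64 = 6.9 × 23.96 ≈ 165 kt.
165 kt falls in the Category 5 band.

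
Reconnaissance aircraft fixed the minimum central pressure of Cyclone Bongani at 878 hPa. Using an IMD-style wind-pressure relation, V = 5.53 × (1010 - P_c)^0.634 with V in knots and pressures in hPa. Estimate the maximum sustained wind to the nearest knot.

122 kt

ΔP = 1010 − 878 = 132 hPa.
132^0.634 ≈ 22.103.
V ≈ 5.53 × 22.103 ≈ 122.2 kt.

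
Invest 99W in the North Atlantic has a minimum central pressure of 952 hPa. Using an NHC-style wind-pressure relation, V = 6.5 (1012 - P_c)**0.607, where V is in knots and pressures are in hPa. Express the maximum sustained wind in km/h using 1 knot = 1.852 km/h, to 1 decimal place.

144.5 km/h

ΔP = 1012 − 952 = 60 hPa.
V ≈ 6.5 × 60^0.607 = 6.5 × 12.004 ≈ 78.028 kt.
78.028 × 1.852 ≈ 144.51 km/h → 144.5 km/h.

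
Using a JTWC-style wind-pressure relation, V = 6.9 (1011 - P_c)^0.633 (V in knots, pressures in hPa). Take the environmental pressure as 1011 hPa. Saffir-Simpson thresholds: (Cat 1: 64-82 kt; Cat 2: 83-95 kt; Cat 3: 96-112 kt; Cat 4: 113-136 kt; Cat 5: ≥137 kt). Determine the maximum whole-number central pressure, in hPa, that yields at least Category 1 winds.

977 hPa

Category 1 begins at V = 64 kt.
Required ΔP = (64/6.9)^(1/0.633) = 9.275^1.580 ≈ 33.74 hPa.
P_c ≤ 1011 − 33.74 = 977.26, so the highest integer P_c is 977 hPa.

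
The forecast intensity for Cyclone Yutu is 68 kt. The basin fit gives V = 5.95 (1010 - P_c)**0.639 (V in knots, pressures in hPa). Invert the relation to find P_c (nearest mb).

965 mb

ΔP = (V / 5.95)^(1/0.639) = (68/5.95)^1.565.
68/5.95 = 11.429; 11.429^1.565 ≈ 45.26 mb.
P_c = 1010 − 45.26 = 964.74 ≈ 965 mb.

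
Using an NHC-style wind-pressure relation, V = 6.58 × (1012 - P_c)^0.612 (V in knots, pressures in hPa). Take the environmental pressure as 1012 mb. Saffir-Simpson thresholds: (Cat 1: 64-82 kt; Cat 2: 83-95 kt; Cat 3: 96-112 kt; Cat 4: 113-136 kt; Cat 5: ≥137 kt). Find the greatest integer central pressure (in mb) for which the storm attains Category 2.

Category 2 begins at V = 83 kt.
Required ΔP = (83/6.58)^(1/0.612) = 12.614^1.634 ≈ 62.92 mb.
P_c ≤ 1012 − 62.92 = 949.08, so the highest integer P_c is 949 mb.

949 mb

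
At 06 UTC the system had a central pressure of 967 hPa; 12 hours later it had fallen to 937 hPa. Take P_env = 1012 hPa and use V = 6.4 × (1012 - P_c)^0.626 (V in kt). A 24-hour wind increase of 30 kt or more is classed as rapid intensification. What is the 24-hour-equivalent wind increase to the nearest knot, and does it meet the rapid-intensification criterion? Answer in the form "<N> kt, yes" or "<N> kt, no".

52 kt, yes

V₁: ΔP = 45, V ≈ 6.4 × 45^0.626 ≈ 69.36 kt.
V₂: ΔP = 75, V ≈ 6.4 × 75^0.626 ≈ 95.49 kt.
ΔV over 12 h = 26.13 kt → 24 h equivalent = 26.13 × 24/12 ≈ 52.26 kt.
52 kt ≥ 30 kt ⇒ rapid intensification.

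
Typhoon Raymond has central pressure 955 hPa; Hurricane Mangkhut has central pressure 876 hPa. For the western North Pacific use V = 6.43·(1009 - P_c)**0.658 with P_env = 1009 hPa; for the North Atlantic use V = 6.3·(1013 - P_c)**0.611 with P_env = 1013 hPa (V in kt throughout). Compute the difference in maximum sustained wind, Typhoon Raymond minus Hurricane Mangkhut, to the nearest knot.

Typhoon Raymond: ΔP = 54; V ≈ 6.43 × 54^0.658 ≈ 88.74 kt.
Hurricane Mangkhut: ΔP = 137; V ≈ 6.3 × 137^0.611 ≈ 127.31 kt.
Difference ≈ 88.74 − 127.31 = -38.57 → -39 kt.

-39 kt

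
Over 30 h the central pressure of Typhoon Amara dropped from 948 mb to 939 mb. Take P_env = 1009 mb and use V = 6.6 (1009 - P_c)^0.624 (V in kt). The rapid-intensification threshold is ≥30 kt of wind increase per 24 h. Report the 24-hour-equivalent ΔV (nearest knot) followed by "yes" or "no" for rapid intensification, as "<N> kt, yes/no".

6 kt, no

V₁: ΔP = 61, V ≈ 6.6 × 61^0.624 ≈ 85.82 kt.
V₂: ΔP = 70, V ≈ 6.6 × 70^0.624 ≈ 93.52 kt.
ΔV over 30 h = 7.70 kt → 24 h equivalent = 7.70 × 24/30 ≈ 6.16 kt.
6 kt < 30 kt ⇒ not rapid intensification.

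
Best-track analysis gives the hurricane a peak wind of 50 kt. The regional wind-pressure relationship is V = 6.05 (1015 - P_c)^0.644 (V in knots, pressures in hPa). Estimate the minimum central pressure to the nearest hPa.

988 hPa

ΔP = (V / 6.05)^(1/0.644) = (50/6.05)^1.553.
50/6.05 = 8.264; 8.264^1.553 ≈ 26.56 hPa.
P_c = 1015 − 26.56 = 988.44 ≈ 988 hPa.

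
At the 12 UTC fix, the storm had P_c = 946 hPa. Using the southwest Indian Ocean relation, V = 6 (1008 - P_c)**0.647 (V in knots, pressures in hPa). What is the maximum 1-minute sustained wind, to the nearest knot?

87 kt

ΔP = 1008 − 946 = 62 hPa.
62^0.647 ≈ 14.444.
V ≈ 6 × 14.444 ≈ 86.7 kt.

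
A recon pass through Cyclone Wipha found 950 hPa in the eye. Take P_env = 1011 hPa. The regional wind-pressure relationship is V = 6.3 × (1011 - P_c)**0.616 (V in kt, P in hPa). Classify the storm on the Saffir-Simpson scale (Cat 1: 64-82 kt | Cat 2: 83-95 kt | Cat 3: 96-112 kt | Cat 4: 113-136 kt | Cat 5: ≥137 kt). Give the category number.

1

ΔP = 1011 − 950 = 61 hPa.
V ≈ 6.3 × 61^0.616 = 6.3 × 12.58 ≈ 79 kt.
79 kt falls in the Category 1 band.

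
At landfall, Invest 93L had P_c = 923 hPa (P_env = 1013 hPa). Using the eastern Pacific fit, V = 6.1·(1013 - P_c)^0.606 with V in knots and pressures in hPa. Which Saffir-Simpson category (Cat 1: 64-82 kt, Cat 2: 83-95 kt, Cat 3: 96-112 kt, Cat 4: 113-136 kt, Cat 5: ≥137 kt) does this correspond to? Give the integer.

2

ΔP = 1013 − 923 = 90 hPa.
V ≈ 6.1 × 90^0.606 = 6.1 × 15.29 ≈ 93 kt.
93 kt falls in the Category 2 band.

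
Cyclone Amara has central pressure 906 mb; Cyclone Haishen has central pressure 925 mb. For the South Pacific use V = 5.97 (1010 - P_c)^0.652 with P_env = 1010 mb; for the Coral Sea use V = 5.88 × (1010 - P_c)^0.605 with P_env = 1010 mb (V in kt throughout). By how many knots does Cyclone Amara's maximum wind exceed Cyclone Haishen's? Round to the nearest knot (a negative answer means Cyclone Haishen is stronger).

Cyclone Amara: ΔP = 104; V ≈ 5.97 × 104^0.652 ≈ 123.33 kt.
Cyclone Haishen: ΔP = 85; V ≈ 5.88 × 85^0.605 ≈ 86.43 kt.
Difference ≈ 123.33 − 86.43 = 36.90 → 37 kt.

37 kt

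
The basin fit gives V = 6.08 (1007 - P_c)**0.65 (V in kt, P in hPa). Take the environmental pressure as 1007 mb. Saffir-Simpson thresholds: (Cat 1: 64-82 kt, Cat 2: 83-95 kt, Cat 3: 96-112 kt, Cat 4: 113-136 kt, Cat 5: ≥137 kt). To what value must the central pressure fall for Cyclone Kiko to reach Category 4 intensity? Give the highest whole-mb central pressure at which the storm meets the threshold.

Category 4 begins at V = 113 kt.
Required ΔP = (113/6.08)^(1/0.65) = 18.586^1.538 ≈ 89.66 mb.
P_c ≤ 1007 − 89.66 = 917.34, so the highest integer P_c is 917 mb.

917 mb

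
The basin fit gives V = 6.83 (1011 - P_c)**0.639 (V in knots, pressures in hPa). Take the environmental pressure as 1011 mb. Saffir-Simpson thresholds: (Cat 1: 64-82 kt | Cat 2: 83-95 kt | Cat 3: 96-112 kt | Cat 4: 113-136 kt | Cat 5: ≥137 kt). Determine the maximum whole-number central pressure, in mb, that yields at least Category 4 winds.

Category 4 begins at V = 113 kt.
Required ΔP = (113/6.83)^(1/0.639) = 16.545^1.565 ≈ 80.75 mb.
P_c ≤ 1011 − 80.75 = 930.25, so the highest integer P_c is 930 mb.

930 mb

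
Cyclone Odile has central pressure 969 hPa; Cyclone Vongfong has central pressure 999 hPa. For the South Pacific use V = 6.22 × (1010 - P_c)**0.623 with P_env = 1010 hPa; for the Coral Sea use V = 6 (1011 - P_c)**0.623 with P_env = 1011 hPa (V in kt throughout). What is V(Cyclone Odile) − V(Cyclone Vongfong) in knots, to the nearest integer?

Cyclone Odile: ΔP = 41; V ≈ 6.22 × 41^0.623 ≈ 62.89 kt.
Cyclone Vongfong: ΔP = 12; V ≈ 6 × 12^0.623 ≈ 28.22 kt.
Difference ≈ 62.89 − 28.22 = 34.67 → 35 kt.

35 kt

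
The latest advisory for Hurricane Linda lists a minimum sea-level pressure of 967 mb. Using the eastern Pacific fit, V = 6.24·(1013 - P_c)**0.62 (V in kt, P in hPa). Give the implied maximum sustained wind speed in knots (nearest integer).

ΔP = 1013 − 967 = 46 mb.
46^0.62 ≈ 10.738.
V ≈ 6.24 × 10.738 ≈ 67.0 kt.

67 kt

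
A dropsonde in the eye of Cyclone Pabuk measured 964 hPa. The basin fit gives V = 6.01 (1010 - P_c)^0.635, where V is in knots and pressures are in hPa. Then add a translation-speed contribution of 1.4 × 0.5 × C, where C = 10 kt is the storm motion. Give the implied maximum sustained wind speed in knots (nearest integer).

ΔP = 1010 − 964 = 46 hPa.
46^0.635 ≈ 11.372.
V ≈ 6.01 × 11.372 ≈ 68.3 kt.
Translation term: 1.4 × 0.5 × 10 = 7 kt.
Corrected V ≈ 75.3 kt → 75 kt.

75 kt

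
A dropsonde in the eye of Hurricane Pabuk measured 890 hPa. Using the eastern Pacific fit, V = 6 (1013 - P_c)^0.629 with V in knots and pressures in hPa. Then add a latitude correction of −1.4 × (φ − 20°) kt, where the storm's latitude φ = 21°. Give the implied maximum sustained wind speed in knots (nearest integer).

ΔP = 1013 − 890 = 123 hPa.
123^0.629 ≈ 20.632.
V ≈ 6 × 20.632 ≈ 123.8 kt.
Latitude correction: −1.4 × (21 − 20) = -1.4 kt.
Corrected V ≈ 122.4 kt → 122 kt.

122 kt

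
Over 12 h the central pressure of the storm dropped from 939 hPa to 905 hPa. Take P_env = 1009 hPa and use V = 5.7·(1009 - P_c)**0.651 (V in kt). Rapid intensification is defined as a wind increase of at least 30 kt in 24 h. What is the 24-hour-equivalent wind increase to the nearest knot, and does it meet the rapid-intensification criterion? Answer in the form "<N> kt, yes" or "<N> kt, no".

V₁: ΔP = 70, V ≈ 5.7 × 70^0.651 ≈ 90.58 kt.
V₂: ΔP = 104, V ≈ 5.7 × 104^0.651 ≈ 117.21 kt.
ΔV over 12 h = 26.63 kt → 24 h equivalent = 26.63 × 24/12 ≈ 53.26 kt.
53 kt ≥ 30 kt ⇒ rapid intensification.

53 kt, yes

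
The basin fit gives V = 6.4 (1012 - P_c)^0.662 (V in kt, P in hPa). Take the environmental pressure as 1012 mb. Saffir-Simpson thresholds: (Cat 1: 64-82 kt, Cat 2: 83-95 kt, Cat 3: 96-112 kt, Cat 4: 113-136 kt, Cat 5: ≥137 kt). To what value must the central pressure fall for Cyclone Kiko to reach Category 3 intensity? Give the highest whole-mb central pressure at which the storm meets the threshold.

952 mb

Category 3 begins at V = 96 kt.
Required ΔP = (96/6.4)^(1/0.662) = 15.000^1.511 ≈ 59.78 mb.
P_c ≤ 1012 − 59.78 = 952.22, so the highest integer P_c is 952 mb.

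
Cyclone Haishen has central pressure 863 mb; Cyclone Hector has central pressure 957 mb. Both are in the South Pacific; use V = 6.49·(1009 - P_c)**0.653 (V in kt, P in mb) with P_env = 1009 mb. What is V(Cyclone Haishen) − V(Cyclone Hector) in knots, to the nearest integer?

Cyclone Haishen: ΔP = 146; V ≈ 6.49 × 146^0.653 ≈ 168.10 kt.
Cyclone Hector: ΔP = 52; V ≈ 6.49 × 52^0.653 ≈ 85.66 kt.
Difference ≈ 168.10 − 85.66 = 82.44 → 82 kt.

82 kt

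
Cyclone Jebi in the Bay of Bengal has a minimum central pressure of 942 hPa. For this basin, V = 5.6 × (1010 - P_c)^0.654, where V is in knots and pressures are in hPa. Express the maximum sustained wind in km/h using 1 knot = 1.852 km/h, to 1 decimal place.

163.8 km/h

ΔP = 1010 − 942 = 68 hPa.
V ≈ 5.6 × 68^0.654 = 5.6 × 15.793 ≈ 88.440 kt.
88.440 × 1.852 ≈ 163.79 km/h → 163.8 km/h.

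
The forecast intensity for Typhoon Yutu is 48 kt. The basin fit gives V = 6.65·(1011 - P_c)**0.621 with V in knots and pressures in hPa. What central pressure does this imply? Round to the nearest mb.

987 mb

ΔP = (V / 6.65)^(1/0.621) = (48/6.65)^1.610.
48/6.65 = 7.218; 7.218^1.610 ≈ 24.12 mb.
P_c = 1011 − 24.12 = 986.88 ≈ 987 mb.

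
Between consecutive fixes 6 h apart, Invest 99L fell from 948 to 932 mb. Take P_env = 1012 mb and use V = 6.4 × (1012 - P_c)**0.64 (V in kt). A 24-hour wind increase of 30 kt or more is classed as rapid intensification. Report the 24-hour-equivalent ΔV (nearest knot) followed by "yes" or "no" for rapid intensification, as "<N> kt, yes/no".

56 kt, yes

V₁: ΔP = 64, V ≈ 6.4 × 64^0.64 ≈ 91.65 kt.
V₂: ΔP = 80, V ≈ 6.4 × 80^0.64 ≈ 105.72 kt.
ΔV over 6 h = 14.07 kt → 24 h equivalent = 14.07 × 24/6 ≈ 56.28 kt.
56 kt ≥ 30 kt ⇒ rapid intensification.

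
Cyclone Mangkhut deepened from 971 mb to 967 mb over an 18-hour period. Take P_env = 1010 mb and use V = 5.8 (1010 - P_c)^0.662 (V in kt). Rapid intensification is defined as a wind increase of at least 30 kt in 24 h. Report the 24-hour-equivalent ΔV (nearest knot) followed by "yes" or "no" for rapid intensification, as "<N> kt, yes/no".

6 kt, no

V₁: ΔP = 39, V ≈ 5.8 × 39^0.662 ≈ 65.57 kt.
V₂: ΔP = 43, V ≈ 5.8 × 43^0.662 ≈ 69.95 kt.
ΔV over 18 h = 4.38 kt → 24 h equivalent = 4.38 × 24/18 ≈ 5.84 kt.
6 kt < 30 kt ⇒ not rapid intensification.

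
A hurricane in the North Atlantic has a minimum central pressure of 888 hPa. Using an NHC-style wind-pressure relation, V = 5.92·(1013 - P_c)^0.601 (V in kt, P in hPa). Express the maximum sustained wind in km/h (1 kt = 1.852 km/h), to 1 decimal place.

199.6 km/h

ΔP = 1013 − 888 = 125 hPa.
V ≈ 5.92 × 125^0.601 = 5.92 × 18.207 ≈ 107.787 kt.
107.787 × 1.852 ≈ 199.62 km/h → 199.6 km/h.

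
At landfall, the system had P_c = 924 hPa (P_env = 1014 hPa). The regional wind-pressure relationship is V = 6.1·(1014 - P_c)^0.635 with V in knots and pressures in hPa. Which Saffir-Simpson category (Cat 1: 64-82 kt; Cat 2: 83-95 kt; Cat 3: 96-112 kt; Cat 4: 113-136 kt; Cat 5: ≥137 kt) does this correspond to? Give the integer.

ΔP = 1014 − 924 = 90 hPa.
V ≈ 6.1 × 90^0.635 = 6.1 × 17.42 ≈ 106 kt.
106 kt falls in the Category 3 band.

3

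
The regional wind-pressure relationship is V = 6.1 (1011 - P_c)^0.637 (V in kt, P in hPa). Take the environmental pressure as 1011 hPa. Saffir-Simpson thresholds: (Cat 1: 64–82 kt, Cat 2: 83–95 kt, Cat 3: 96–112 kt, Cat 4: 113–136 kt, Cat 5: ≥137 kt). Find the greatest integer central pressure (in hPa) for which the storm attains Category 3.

935 hPa

Category 3 begins at V = 96 kt.
Required ΔP = (96/6.1)^(1/0.637) = 15.738^1.570 ≈ 75.69 hPa.
P_c ≤ 1011 − 75.69 = 935.31, so the highest integer P_c is 935 hPa.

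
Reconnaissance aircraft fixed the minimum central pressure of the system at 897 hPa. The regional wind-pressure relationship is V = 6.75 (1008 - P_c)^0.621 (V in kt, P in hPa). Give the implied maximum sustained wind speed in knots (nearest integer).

ΔP = 1008 − 897 = 111 hPa.
111^0.621 ≈ 18.627.
V ≈ 6.75 × 18.627 ≈ 125.7 kt.

126 kt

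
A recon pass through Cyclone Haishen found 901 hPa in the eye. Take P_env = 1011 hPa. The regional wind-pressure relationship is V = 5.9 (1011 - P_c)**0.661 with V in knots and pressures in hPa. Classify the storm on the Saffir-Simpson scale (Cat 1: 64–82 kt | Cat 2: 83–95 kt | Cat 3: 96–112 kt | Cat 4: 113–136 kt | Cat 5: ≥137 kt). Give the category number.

ΔP = 1011 − 901 = 110 hPa.
V ≈ 5.9 × 110^0.661 = 5.9 × 22.35 ≈ 132 kt.
132 kt falls in the Category 4 band.

4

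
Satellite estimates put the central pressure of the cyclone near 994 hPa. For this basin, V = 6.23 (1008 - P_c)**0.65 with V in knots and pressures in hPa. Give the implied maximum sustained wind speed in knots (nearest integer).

ΔP = 1008 − 994 = 14 hPa.
14^0.65 ≈ 5.559.
V ≈ 6.23 × 5.559 ≈ 34.6 kt.

35 kt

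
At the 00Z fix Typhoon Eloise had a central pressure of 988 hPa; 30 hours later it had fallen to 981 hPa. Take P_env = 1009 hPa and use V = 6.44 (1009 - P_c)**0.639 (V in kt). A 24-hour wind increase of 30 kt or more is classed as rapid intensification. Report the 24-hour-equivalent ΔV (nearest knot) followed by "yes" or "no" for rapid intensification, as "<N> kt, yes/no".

7 kt, no

V₁: ΔP = 21, V ≈ 6.44 × 21^0.639 ≈ 45.06 kt.
V₂: ΔP = 28, V ≈ 6.44 × 28^0.639 ≈ 54.15 kt.
ΔV over 30 h = 9.09 kt → 24 h equivalent = 9.09 × 24/30 ≈ 7.27 kt.
7 kt < 30 kt ⇒ not rapid intensification.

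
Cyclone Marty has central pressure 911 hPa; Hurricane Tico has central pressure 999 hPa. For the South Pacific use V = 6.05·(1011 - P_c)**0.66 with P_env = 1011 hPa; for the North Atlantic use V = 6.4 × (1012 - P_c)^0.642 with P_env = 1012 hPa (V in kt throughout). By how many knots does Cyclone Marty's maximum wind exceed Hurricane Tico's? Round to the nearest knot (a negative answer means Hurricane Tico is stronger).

93 kt

Cyclone Marty: ΔP = 100; V ≈ 6.05 × 100^0.66 ≈ 126.40 kt.
Hurricane Tico: ΔP = 13; V ≈ 6.4 × 13^0.642 ≈ 33.21 kt.
Difference ≈ 126.40 − 33.21 = 93.19 → 93 kt.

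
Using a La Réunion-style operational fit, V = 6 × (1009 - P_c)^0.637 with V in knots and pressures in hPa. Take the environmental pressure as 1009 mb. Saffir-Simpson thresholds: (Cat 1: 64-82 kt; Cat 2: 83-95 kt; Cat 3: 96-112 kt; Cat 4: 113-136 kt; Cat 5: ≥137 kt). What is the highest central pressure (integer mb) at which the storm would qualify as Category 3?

Category 3 begins at V = 96 kt.
Required ΔP = (96/6)^(1/0.637) = 16.000^1.570 ≈ 77.68 mb.
P_c ≤ 1009 − 77.68 = 931.32, so the highest integer P_c is 931 mb.

931 mb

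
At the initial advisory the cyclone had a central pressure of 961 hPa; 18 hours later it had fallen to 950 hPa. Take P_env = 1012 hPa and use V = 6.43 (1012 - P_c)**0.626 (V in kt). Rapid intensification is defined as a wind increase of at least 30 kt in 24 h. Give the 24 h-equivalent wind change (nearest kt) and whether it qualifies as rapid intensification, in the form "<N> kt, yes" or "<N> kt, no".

V₁: ΔP = 51, V ≈ 6.43 × 51^0.626 ≈ 75.36 kt.
V₂: ΔP = 62, V ≈ 6.43 × 62^0.626 ≈ 85.16 kt.
ΔV over 18 h = 9.80 kt → 24 h equivalent = 9.80 × 24/18 ≈ 13.07 kt.
13 kt < 30 kt ⇒ not rapid intensification.

13 kt, no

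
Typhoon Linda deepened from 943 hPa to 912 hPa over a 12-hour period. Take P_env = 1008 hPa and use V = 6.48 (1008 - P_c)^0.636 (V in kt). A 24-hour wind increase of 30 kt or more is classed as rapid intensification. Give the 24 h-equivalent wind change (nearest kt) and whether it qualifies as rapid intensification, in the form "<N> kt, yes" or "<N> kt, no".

52 kt, yes

V₁: ΔP = 65, V ≈ 6.48 × 65^0.636 ≈ 92.17 kt.
V₂: ΔP = 96, V ≈ 6.48 × 96^0.636 ≈ 118.11 kt.
ΔV over 12 h = 25.94 kt → 24 h equivalent = 25.94 × 24/12 ≈ 51.88 kt.
52 kt ≥ 30 kt ⇒ rapid intensification.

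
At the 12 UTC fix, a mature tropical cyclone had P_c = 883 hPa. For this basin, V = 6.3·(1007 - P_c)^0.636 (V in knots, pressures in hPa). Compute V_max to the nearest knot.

ΔP = 1007 − 883 = 124 hPa.
124^0.636 ≈ 21.449.
V ≈ 6.3 × 21.449 ≈ 135.1 kt.

135 kt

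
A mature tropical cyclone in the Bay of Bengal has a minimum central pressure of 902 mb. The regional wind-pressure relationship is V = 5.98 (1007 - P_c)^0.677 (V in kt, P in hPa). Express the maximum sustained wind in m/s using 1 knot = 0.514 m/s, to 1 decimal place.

ΔP = 1007 − 902 = 105 mb.
V ≈ 5.98 × 105^0.677 = 5.98 × 23.353 ≈ 139.652 kt.
139.652 × 0.514 ≈ 71.78 m/s → 71.8 m/s.

71.8 m/s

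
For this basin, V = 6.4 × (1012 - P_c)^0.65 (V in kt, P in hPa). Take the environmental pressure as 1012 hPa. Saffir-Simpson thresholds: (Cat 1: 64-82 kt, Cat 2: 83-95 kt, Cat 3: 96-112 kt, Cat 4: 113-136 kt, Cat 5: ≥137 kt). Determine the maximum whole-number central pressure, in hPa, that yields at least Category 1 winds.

977 hPa

Category 1 begins at V = 64 kt.
Required ΔP = (64/6.4)^(1/0.65) = 10.000^1.538 ≈ 34.55 hPa.
P_c ≤ 1012 − 34.55 = 977.45, so the highest integer P_c is 977 hPa.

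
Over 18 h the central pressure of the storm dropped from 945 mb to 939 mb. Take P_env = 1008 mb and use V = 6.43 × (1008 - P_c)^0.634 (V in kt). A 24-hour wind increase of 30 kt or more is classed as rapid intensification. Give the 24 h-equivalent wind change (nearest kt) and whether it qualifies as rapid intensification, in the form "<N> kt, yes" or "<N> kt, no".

7 kt, no

V₁: ΔP = 63, V ≈ 6.43 × 63^0.634 ≈ 88.92 kt.
V₂: ΔP = 69, V ≈ 6.43 × 69^0.634 ≈ 94.20 kt.
ΔV over 18 h = 5.28 kt → 24 h equivalent = 5.28 × 24/18 ≈ 7.04 kt.
7 kt < 30 kt ⇒ not rapid intensification.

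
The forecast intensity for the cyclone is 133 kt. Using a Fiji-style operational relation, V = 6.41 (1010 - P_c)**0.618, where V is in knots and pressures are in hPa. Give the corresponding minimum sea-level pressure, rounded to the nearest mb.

ΔP = (V / 6.41)^(1/0.618) = (133/6.41)^1.618.
133/6.41 = 20.749; 20.749^1.618 ≈ 135.23 mb.
P_c = 1010 − 135.23 = 874.77 ≈ 875 mb.

875 mb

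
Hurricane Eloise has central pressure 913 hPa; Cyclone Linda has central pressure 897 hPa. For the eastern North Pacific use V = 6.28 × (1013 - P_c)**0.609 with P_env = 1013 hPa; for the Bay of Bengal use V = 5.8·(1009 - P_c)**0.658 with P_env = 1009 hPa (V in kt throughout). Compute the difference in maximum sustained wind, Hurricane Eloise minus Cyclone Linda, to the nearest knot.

-26 kt

Hurricane Eloise: ΔP = 100; V ≈ 6.28 × 100^0.609 ≈ 103.74 kt.
Cyclone Linda: ΔP = 112; V ≈ 5.8 × 112^0.658 ≈ 129.36 kt.
Difference ≈ 103.74 − 129.36 = -25.62 → -26 kt.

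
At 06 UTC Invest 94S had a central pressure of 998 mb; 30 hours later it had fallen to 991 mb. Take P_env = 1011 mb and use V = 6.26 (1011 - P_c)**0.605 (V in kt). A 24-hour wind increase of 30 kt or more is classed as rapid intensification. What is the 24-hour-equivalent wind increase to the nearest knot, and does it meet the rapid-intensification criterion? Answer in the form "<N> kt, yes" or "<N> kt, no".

V₁: ΔP = 13, V ≈ 6.26 × 13^0.605 ≈ 29.55 kt.
V₂: ΔP = 20, V ≈ 6.26 × 20^0.605 ≈ 38.34 kt.
ΔV over 30 h = 8.79 kt → 24 h equivalent = 8.79 × 24/30 ≈ 7.03 kt.
7 kt < 30 kt ⇒ not rapid intensification.

7 kt, no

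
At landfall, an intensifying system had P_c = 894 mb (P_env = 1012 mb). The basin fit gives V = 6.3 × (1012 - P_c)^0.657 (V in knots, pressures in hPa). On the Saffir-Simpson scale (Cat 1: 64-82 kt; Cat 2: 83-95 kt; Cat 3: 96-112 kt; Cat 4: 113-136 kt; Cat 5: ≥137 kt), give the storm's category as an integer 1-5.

5

ΔP = 1012 − 894 = 118 mb.
V ≈ 6.3 × 118^0.657 = 6.3 × 22.97 ≈ 145 kt.
145 kt falls in the Category 5 band.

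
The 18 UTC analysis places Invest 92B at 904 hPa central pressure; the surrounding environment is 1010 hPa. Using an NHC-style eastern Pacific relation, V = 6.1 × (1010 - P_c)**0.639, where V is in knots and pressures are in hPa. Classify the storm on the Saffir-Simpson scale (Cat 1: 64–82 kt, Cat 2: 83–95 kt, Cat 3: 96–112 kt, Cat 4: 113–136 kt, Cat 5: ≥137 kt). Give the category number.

ΔP = 1010 − 904 = 106 hPa.
V ≈ 6.1 × 106^0.639 = 6.1 × 19.69 ≈ 120 kt.
120 kt falls in the Category 4 band.

4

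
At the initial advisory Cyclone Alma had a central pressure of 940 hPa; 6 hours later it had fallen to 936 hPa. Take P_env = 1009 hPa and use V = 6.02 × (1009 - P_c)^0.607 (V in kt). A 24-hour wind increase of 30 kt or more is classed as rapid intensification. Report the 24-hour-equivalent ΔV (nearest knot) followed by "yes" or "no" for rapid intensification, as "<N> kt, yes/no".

11 kt, no

V₁: ΔP = 69, V ≈ 6.02 × 69^0.607 ≈ 78.66 kt.
V₂: ΔP = 73, V ≈ 6.02 × 73^0.607 ≈ 81.40 kt.
ΔV over 6 h = 2.74 kt → 24 h equivalent = 2.74 × 24/6 ≈ 10.96 kt.
11 kt < 30 kt ⇒ not rapid intensification.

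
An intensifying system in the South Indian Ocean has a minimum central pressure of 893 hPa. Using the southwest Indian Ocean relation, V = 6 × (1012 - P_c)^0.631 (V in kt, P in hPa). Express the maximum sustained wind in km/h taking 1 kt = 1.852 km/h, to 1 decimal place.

ΔP = 1012 − 893 = 119 hPa.
V ≈ 6 × 119^0.631 = 6 × 20.402 ≈ 122.411 kt.
122.411 × 1.852 ≈ 226.71 km/h → 226.7 km/h.

226.7 km/h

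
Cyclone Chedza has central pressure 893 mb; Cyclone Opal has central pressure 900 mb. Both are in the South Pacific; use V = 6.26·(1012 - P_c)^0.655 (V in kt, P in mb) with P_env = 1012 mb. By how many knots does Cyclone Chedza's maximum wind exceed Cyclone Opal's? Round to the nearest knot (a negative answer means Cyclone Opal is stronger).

6 kt

Cyclone Chedza: ΔP = 119; V ≈ 6.26 × 119^0.655 ≈ 143.24 kt.
Cyclone Opal: ΔP = 112; V ≈ 6.26 × 112^0.655 ≈ 137.66 kt.
Difference ≈ 143.24 − 137.66 = 5.58 → 6 kt.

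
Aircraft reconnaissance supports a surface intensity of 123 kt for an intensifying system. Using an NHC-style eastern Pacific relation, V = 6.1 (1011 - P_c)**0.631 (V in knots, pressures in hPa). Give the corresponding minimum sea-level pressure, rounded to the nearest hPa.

894 hPa

ΔP = (V / 6.1)^(1/0.631) = (123/6.1)^1.585.
123/6.1 = 20.164; 20.164^1.585 ≈ 116.81 hPa.
P_c = 1011 − 116.81 = 894.19 ≈ 894 hPa.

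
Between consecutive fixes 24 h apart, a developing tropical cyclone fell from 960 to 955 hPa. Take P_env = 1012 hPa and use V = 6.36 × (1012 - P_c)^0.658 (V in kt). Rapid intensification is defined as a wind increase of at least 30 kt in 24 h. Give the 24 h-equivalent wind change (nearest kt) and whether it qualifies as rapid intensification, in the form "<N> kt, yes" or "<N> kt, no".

V₁: ΔP = 52, V ≈ 6.36 × 52^0.658 ≈ 85.62 kt.
V₂: ΔP = 57, V ≈ 6.36 × 57^0.658 ≈ 90.95 kt.
ΔV over 24 h = 5.33 kt → 24 h equivalent = 5.33 × 24/24 ≈ 5.33 kt.
5 kt < 30 kt ⇒ not rapid intensification.

5 kt, no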